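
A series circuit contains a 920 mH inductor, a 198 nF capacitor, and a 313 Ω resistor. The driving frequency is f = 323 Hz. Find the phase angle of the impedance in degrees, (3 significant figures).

ω = 2πf = 2029 rad/s
X_L = ωL = 1870 Ω
X_C = 1/(ωC) = 2490 Ω
Net reactance X = X_L − X_C = -621 Ω
Z = 313 − j621 Ω
|Z| = √(313² + 621²) = 696 Ω
∠Z = arctan(-621/313) = -63.3°

-63.3°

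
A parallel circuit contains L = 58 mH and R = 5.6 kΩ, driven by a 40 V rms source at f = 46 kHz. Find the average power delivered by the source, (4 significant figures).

ω = 2πf = 289000 rad/s
X_L = ωL = 16760 Ω
Parallel: admittances add. Y = 1/R + 1/(jωL)
Y = (0.0001786 − j5.965e-05) S
|Y| = 0.0001883 S → |Z| = 1/|Y| = 5311 Ω, ∠Z = −∠Y = 18.47°
I = V/|Z| = 7.531 mA
P = VI cos φ = 40 × 0.007531 × cos(18.47°) = 285.7 mW

285.7 mW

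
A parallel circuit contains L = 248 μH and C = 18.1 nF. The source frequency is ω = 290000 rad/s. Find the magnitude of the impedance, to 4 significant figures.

X_L = ωL = 71.92 Ω
X_C = 1/(ωC) = 190.5 Ω
Parallel: admittances add. Y = 1/(jωL) + jωC
Y = (0 − j0.008655) S
|Y| = 0.008655 S → |Z| = 1/|Y| = 115.5 Ω, ∠Z = −∠Y = 90.00°

115.5 Ω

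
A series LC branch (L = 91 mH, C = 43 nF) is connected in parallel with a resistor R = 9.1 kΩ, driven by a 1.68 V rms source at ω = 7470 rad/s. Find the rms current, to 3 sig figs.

X_L = ωL = 680 Ω
X_C = 1/(ωC) = 3110 Ω
Branch 1: Z₁ = R = 9100 Ω
Branch 2 (series LC): Z₂ = j(X_L − X_C) = −j2430 Ω
Parallel: Z = Z₁Z₂/(Z₁+Z₂), |Z| = 2350 Ω, ∠Z = -75.0°
I = V/|Z| = 1.68/2350 = 715 μA

715 μA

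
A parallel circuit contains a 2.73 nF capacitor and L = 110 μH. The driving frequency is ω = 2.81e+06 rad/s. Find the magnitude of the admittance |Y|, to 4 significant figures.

4.436 mS

X_L = ωL = 309.1 Ω
X_C = 1/(ωC) = 130.4 Ω
Parallel: admittances add. Y = 1/(jωL) + jωC
Y = (0 + j0.004436) S
|Y| = 0.004436 S → |Z| = 1/|Y| = 225.4 Ω, ∠Z = −∠Y = -90.00°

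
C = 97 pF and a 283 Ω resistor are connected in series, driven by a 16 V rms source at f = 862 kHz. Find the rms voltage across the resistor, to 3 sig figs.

ω = 2πf = 5.416e+06 rad/s
X_C = 1/(ωC) = 1900 Ω
Z = 283 − j1900 Ω
|Z| = √(283² + 1900²) = 1920 Ω
I = V/|Z| = 8.31 mA
V_R = I·|Z_R| = 0.00831 × 283 = 2.35 V

2.35 V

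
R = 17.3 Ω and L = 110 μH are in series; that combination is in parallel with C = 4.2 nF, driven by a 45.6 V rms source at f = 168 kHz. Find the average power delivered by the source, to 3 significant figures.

2.61 W

ω = 2πf = 1.056e+06 rad/s
X_L = ωL = 116 Ω
X_C = 1/(ωC) = 226 Ω
Branch 1 (R+jX_L): Z₁ = 17.3 + j116 Ω, |Z₁| = 117 Ω
Branch 2 (−jX_C): Z₂ = −j226 Ω
Parallel: Z = Z₁Z₂/(Z₁+Z₂), |Z| = 239 Ω, ∠Z = 72.5°
I = V/|Z| = 191 mA
P = VI cos φ = 45.6 × 0.191 × cos(72.5°) = 2.61 W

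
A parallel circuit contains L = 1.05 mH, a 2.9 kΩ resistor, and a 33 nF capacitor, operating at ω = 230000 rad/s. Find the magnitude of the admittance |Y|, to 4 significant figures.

3.466 mS

X_L = ωL = 241.5 Ω
X_C = 1/(ωC) = 131.8 Ω
Parallel: admittances add. Y = 1/R + 1/(jωL) + jωC
Y = (0.0003448 + j0.003449) S
|Y| = 0.003466 S → |Z| = 1/|Y| = 288.5 Ω, ∠Z = −∠Y = -84.29°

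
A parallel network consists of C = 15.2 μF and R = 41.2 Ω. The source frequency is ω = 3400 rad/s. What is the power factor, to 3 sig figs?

0.425

X_C = 1/(ωC) = 19.3 Ω
Parallel: admittances add. Y = 1/R + jωC
Y = (0.0243 + j0.0517) S
|Y| = 0.0571 S → |Z| = 1/|Y| = 17.5 Ω, ∠Z = −∠Y = -64.8°
cos φ = cos(-64.8°) = 0.425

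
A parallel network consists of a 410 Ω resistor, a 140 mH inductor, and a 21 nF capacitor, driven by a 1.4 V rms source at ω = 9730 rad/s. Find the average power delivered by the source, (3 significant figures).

4.78 mW

X_L = ωL = 1360 Ω
X_C = 1/(ωC) = 4890 Ω
Parallel: admittances add. Y = 1/R + 1/(jωL) + jωC
Y = (0.00244 − j0.000530) S
|Y| = 0.00250 S → |Z| = 1/|Y| = 401 Ω, ∠Z = −∠Y = 12.3°
I = V/|Z| = 3.49 mA
P = VI cos φ = 1.4 × 0.00349 × cos(12.3°) = 4.78 mW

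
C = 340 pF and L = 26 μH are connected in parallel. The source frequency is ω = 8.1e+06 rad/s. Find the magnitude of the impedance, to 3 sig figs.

501 Ω

X_L = ωL = 211 Ω
X_C = 1/(ωC) = 363 Ω
Parallel: admittances add. Y = 1/(jωL) + jωC
Y = (0 − j0.00199) S
|Y| = 0.00199 S → |Z| = 1/|Y| = 501 Ω, ∠Z = −∠Y = 90.0°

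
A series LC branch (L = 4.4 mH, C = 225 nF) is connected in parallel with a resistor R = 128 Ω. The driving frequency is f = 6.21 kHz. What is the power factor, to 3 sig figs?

ω = 2πf = 39020 rad/s
X_L = ωL = 172 Ω
X_C = 1/(ωC) = 114 Ω
Branch 1: Z₁ = R = 128 Ω
Branch 2 (series LC): Z₂ = j(X_L − X_C) = j57.8 Ω
Parallel: Z = Z₁Z₂/(Z₁+Z₂), |Z| = 52.7 Ω, ∠Z = 65.7°
cos φ = cos(65.7°) = 0.411

0.411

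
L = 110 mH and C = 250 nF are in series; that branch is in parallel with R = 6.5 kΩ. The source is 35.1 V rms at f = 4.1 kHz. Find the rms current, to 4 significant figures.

ω = 2πf = 25760 rad/s
X_L = ωL = 2834 Ω
X_C = 1/(ωC) = 155.3 Ω
Branch 1: Z₁ = R = 6500 Ω
Branch 2 (series LC): Z₂ = j(X_L − X_C) = j2678 Ω
Parallel: Z = Z₁Z₂/(Z₁+Z₂), |Z| = 2476 Ω, ∠Z = 67.60°
I = V/|Z| = 35.1/2476 = 14.17 mA

14.17 mA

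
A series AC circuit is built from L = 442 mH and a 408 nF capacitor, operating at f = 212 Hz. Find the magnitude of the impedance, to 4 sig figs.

ω = 2πf = 1332 rad/s
X_L = ωL = 588.8 Ω
X_C = 1/(ωC) = 1840 Ω
Net reactance X = X_L − X_C = -1251 Ω
Z = − j1251 Ω
|Z| = √(0² + 1251²) = 1251 Ω

1251 Ω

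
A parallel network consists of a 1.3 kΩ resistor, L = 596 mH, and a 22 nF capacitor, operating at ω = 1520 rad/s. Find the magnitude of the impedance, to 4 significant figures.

X_L = ωL = 905.9 Ω
X_C = 1/(ωC) = 29900 Ω
Parallel: admittances add. Y = 1/R + 1/(jωL) + jωC
Y = (0.0007692 − j0.001070) S
|Y| = 0.001318 S → |Z| = 1/|Y| = 758.6 Ω, ∠Z = −∠Y = 54.30°

758.6 Ω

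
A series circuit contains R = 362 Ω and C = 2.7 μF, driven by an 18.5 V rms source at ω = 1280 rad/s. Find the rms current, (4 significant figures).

X_C = 1/(ωC) = 289.4 Ω
Z = 362.0 − j289.4 Ω
|Z| = √(362.0² + 289.4²) = 463.4 Ω
I = V/|Z| = 18.5/463.4 = 39.92 mA

39.92 mA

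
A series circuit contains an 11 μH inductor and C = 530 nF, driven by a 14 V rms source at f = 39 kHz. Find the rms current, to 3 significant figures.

ω = 2πf = 245000 rad/s
X_L = ωL = 2.70 Ω
X_C = 1/(ωC) = 7.70 Ω
Net reactance X = X_L − X_C = -5.00 Ω
Z = − j5.00 Ω
|Z| = √(0² + 5.00²) = 5.00 Ω
I = V/|Z| = 14/5.00 = 2.80 A

2.80 A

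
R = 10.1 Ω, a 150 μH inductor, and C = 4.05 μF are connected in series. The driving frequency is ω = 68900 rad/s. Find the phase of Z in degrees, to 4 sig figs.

33.76°

X_L = ωL = 10.33 Ω
X_C = 1/(ωC) = 3.584 Ω
Net reactance X = X_L − X_C = 6.751 Ω
Z = 10.10 + j6.751 Ω
|Z| = √(10.10² + 6.751²) = 12.15 Ω
∠Z = arctan(6.751/10.10) = 33.76°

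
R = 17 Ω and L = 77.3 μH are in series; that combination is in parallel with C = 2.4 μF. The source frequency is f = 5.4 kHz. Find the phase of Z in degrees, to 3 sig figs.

ω = 2πf = 33930 rad/s
X_L = ωL = 2.62 Ω
X_C = 1/(ωC) = 12.3 Ω
Branch 1 (R+jX_L): Z₁ = 17.0 + j2.62 Ω, |Z₁| = 17.2 Ω
Branch 2 (−jX_C): Z₂ = −j12.3 Ω
Parallel: Z = Z₁Z₂/(Z₁+Z₂), |Z| = 10.8 Ω, ∠Z = -51.6°

-51.6°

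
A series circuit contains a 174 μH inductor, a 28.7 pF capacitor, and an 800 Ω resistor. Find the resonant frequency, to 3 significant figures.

ω₀ = 1/√(LC) = 1/√(0.000174 × 2.87e-11) = 1.415e+07 rad/s
f₀ = ω₀/(2π) = 2.25 MHz

2.25 MHz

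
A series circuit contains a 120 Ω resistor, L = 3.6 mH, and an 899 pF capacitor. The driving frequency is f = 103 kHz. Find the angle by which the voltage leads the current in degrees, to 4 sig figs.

78.89°

ω = 2πf = 647200 rad/s
X_L = ωL = 2330 Ω
X_C = 1/(ωC) = 1719 Ω
Net reactance X = X_L − X_C = 611.0 Ω
Z = 120.0 + j611.0 Ω
|Z| = √(120.0² + 611.0²) = 622.7 Ω
∠Z = arctan(611.0/120.0) = 78.89°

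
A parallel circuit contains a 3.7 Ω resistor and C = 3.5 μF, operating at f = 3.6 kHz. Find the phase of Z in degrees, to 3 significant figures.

ω = 2πf = 22620 rad/s
X_C = 1/(ωC) = 12.6 Ω
Parallel: admittances add. Y = 1/R + jωC
Y = (0.270 + j0.0792) S
|Y| = 0.282 S → |Z| = 1/|Y| = 3.55 Ω, ∠Z = −∠Y = -16.3°

-16.3°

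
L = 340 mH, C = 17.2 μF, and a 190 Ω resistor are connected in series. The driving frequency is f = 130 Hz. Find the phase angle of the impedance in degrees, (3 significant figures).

47.4°

ω = 2πf = 816.8 rad/s
X_L = ωL = 278 Ω
X_C = 1/(ωC) = 71.2 Ω
Net reactance X = X_L − X_C = 207 Ω
Z = 190 + j207 Ω
|Z| = √(190² + 207²) = 281 Ω
∠Z = arctan(207/190) = 47.4°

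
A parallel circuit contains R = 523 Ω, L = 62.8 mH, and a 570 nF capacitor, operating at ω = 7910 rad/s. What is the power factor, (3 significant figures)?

0.608

X_L = ωL = 497 Ω
X_C = 1/(ωC) = 222 Ω
Parallel: admittances add. Y = 1/R + 1/(jωL) + jωC
Y = (0.00191 + j0.00250) S
|Y| = 0.00314 S → |Z| = 1/|Y| = 318 Ω, ∠Z = −∠Y = -52.5°
cos φ = cos(-52.5°) = 0.608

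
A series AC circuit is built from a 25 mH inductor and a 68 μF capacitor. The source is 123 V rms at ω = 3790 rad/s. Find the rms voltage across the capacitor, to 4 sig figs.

X_L = ωL = 94.75 Ω
X_C = 1/(ωC) = 3.880 Ω
Net reactance X = X_L − X_C = 90.87 Ω
Z = j90.87 Ω
|Z| = √(0² + 90.87²) = 90.87 Ω
I = V/|Z| = 1.354 A
V_C = I·|Z_C| = 1.354 × 3.880 = 5.252 V

5.252 V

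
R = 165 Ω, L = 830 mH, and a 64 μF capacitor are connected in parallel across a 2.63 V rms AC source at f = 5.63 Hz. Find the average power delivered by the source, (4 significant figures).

ω = 2πf = 35.37 rad/s
X_L = ωL = 29.36 Ω
X_C = 1/(ωC) = 441.7 Ω
Parallel: admittances add. Y = 1/R + 1/(jωL) + jωC
Y = (0.006061 − j0.03180) S
|Y| = 0.03237 S → |Z| = 1/|Y| = 30.90 Ω, ∠Z = −∠Y = 79.21°
I = V/|Z| = 85.13 mA
P = VI cos φ = 2.63 × 0.08513 × cos(79.21°) = 41.92 mW

41.92 mW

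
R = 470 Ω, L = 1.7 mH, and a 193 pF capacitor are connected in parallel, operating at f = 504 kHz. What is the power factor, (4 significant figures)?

0.9806

ω = 2πf = 3.167e+06 rad/s
X_L = ωL = 5383 Ω
X_C = 1/(ωC) = 1636 Ω
Parallel: admittances add. Y = 1/R + 1/(jωL) + jωC
Y = (0.002128 + j0.0004254) S
|Y| = 0.002170 S → |Z| = 1/|Y| = 460.9 Ω, ∠Z = −∠Y = -11.31°
cos φ = cos(-11.31°) = 0.9806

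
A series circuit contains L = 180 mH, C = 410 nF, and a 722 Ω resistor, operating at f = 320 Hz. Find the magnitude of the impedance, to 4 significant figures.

ω = 2πf = 2011 rad/s
X_L = ωL = 361.9 Ω
X_C = 1/(ωC) = 1213 Ω
Net reactance X = X_L − X_C = -851.2 Ω
Z = 722.0 − j851.2 Ω
|Z| = √(722.0² + 851.2²) = 1116 Ω

1116 Ω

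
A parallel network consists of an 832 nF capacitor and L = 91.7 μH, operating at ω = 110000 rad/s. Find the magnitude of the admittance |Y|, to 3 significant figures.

7.62 mS

X_L = ωL = 10.1 Ω
X_C = 1/(ωC) = 10.9 Ω
Parallel: admittances add. Y = 1/(jωL) + jωC
Y = (0 − j0.00762) S
|Y| = 0.00762 S → |Z| = 1/|Y| = 131 Ω, ∠Z = −∠Y = 90.0°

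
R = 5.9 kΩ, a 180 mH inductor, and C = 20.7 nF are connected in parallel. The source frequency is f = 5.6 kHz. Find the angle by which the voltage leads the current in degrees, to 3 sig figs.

ω = 2πf = 35190 rad/s
X_L = ωL = 6330 Ω
X_C = 1/(ωC) = 1370 Ω
Parallel: admittances add. Y = 1/R + 1/(jωL) + jωC
Y = (0.000169 + j0.000570) S
|Y| = 0.000595 S → |Z| = 1/|Y| = 1680 Ω, ∠Z = −∠Y = -73.5°

-73.5°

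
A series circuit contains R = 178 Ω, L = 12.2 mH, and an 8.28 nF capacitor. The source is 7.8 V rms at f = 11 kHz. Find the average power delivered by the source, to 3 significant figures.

12.8 mW

ω = 2πf = 69120 rad/s
X_L = ωL = 843 Ω
X_C = 1/(ωC) = 1750 Ω
Net reactance X = X_L − X_C = -904 Ω
Z = 178 − j904 Ω
|Z| = √(178² + 904²) = 922 Ω
∠Z = arctan(-904/178) = -78.9°
I = V/|Z| = 8.46 mA
P = VI cos φ = 7.8 × 0.00846 × cos(-78.9°) = 12.8 mW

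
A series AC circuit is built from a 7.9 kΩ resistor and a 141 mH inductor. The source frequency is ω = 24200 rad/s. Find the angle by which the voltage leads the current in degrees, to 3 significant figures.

23.4°

X_L = ωL = 3410 Ω
Z = 7900 + j3410 Ω
|Z| = √(7900² + 3410²) = 8610 Ω
∠Z = arctan(3410/7900) = 23.4°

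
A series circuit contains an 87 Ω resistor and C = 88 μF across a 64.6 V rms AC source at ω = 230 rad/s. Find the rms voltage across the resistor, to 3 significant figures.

X_C = 1/(ωC) = 49.4 Ω
Z = 87.0 − j49.4 Ω
|Z| = √(87.0² + 49.4²) = 100 Ω
I = V/|Z| = 646 mA
V_R = I·|Z_R| = 0.646 × 87.0 = 56.2 V

56.2 V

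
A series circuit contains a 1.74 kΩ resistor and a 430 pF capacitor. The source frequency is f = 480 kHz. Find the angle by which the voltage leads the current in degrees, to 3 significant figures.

ω = 2πf = 3.016e+06 rad/s
X_C = 1/(ωC) = 771 Ω
Z = 1740 − j771 Ω
|Z| = √(1740² + 771²) = 1900 Ω
∠Z = arctan(-771/1740) = -23.9°

-23.9°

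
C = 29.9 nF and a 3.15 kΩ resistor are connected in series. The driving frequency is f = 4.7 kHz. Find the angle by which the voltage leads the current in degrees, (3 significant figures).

-19.8°

ω = 2πf = 29530 rad/s
X_C = 1/(ωC) = 1130 Ω
Z = 3150 − j1130 Ω
|Z| = √(3150² + 1130²) = 3350 Ω
∠Z = arctan(-1130/3150) = -19.8°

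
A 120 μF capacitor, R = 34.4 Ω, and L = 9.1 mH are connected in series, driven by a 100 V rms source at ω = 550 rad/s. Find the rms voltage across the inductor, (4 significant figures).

13.96 V

X_L = ωL = 5.005 Ω
X_C = 1/(ωC) = 15.15 Ω
Net reactance X = X_L − X_C = -10.15 Ω
Z = 34.40 − j10.15 Ω
|Z| = √(34.40² + 10.15²) = 35.87 Ω
I = V/|Z| = 2.788 A
V_L = I·|Z_L| = 2.788 × 5.005 = 13.96 V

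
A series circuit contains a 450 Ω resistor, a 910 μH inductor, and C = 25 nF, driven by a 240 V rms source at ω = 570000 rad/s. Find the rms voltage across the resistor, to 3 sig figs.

X_L = ωL = 519 Ω
X_C = 1/(ωC) = 70.2 Ω
Net reactance X = X_L − X_C = 449 Ω
Z = 450 + j449 Ω
|Z| = √(450² + 449²) = 635 Ω
I = V/|Z| = 378 mA
V_R = I·|Z_R| = 0.378 × 450 = 170 V

170 V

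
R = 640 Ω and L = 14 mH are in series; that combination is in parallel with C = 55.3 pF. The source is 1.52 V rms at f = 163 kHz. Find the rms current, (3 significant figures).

ω = 2πf = 1.024e+06 rad/s
X_L = ωL = 14300 Ω
X_C = 1/(ωC) = 17700 Ω
Branch 1 (R+jX_L): Z₁ = 640 + j14300 Ω, |Z₁| = 14400 Ω
Branch 2 (−jX_C): Z₂ = −j17700 Ω
Parallel: Z = Z₁Z₂/(Z₁+Z₂), |Z| = 75000 Ω, ∠Z = 76.5°
I = V/|Z| = 1.52/75000 = 20.3 μA

20.3 μA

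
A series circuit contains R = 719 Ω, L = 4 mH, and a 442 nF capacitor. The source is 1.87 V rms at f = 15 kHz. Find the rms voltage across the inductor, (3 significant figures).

0.880 V

ω = 2πf = 94250 rad/s
X_L = ωL = 377 Ω
X_C = 1/(ωC) = 24.0 Ω
Net reactance X = X_L − X_C = 353 Ω
Z = 719 + j353 Ω
|Z| = √(719² + 353²) = 801 Ω
I = V/|Z| = 2.33 mA
V_L = I·|Z_L| = 0.00233 × 377 = 0.880 V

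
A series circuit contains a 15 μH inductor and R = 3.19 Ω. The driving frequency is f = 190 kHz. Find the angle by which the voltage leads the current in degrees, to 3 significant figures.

79.9°

ω = 2πf = 1.194e+06 rad/s
X_L = ωL = 17.9 Ω
Z = 3.19 + j17.9 Ω
|Z| = √(3.19² + 17.9²) = 18.2 Ω
∠Z = arctan(17.9/3.19) = 79.9°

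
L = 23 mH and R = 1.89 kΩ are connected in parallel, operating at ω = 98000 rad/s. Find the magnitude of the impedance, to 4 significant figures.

1448 Ω

X_L = ωL = 2254 Ω
Parallel: admittances add. Y = 1/R + 1/(jωL)
Y = (0.0005291 − j0.0004437) S
|Y| = 0.0006905 S → |Z| = 1/|Y| = 1448 Ω, ∠Z = −∠Y = 39.98°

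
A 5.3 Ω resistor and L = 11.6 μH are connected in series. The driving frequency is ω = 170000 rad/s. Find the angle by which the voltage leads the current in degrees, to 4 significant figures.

X_L = ωL = 1.972 Ω
Z = 5.300 + j1.972 Ω
|Z| = √(5.300² + 1.972²) = 5.655 Ω
∠Z = arctan(1.972/5.300) = 20.41°

20.41°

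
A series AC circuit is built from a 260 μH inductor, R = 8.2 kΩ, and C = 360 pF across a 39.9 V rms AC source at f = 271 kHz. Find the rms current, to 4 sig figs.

ω = 2πf = 1.703e+06 rad/s
X_L = ωL = 442.7 Ω
X_C = 1/(ωC) = 1631 Ω
Net reactance X = X_L − X_C = -1189 Ω
Z = 8200 − j1189 Ω
|Z| = √(8200² + 1189²) = 8286 Ω
I = V/|Z| = 39.9/8286 = 4.816 mA

4.816 mA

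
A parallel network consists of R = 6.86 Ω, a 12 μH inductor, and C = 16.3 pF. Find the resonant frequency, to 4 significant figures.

ω₀ = 1/√(LC) = 1/√(1.2e-05 × 1.63e-11) = 7.15e+07 rad/s
f₀ = ω₀/(2π) = 11.38 MHz

11.38 MHz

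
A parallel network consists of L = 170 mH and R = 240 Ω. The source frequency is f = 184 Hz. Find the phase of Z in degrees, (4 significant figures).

50.69°

ω = 2πf = 1156 rad/s
X_L = ωL = 196.5 Ω
Parallel: admittances add. Y = 1/R + 1/(jωL)
Y = (0.004167 − j0.005088) S
|Y| = 0.006576 S → |Z| = 1/|Y| = 152.1 Ω, ∠Z = −∠Y = 50.69°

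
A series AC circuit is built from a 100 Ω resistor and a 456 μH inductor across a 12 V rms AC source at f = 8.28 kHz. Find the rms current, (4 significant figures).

ω = 2πf = 52020 rad/s
X_L = ωL = 23.72 Ω
Z = 100.0 + j23.72 Ω
|Z| = √(100.0² + 23.72²) = 102.8 Ω
I = V/|Z| = 12/102.8 = 116.8 mA

116.8 mA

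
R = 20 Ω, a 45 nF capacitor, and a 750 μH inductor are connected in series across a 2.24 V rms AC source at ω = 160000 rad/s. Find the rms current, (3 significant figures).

81.4 mA

X_L = ωL = 120 Ω
X_C = 1/(ωC) = 139 Ω
Net reactance X = X_L − X_C = -18.9 Ω
Z = 20.0 − j18.9 Ω
|Z| = √(20.0² + 18.9²) = 27.5 Ω
I = V/|Z| = 2.24/27.5 = 81.4 mA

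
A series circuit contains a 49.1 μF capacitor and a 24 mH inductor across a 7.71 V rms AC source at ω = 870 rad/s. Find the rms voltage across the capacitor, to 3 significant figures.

X_L = ωL = 20.9 Ω
X_C = 1/(ωC) = 23.4 Ω
Net reactance X = X_L − X_C = -2.53 Ω
Z = − j2.53 Ω
|Z| = √(0² + 2.53²) = 2.53 Ω
I = V/|Z| = 3.05 A
V_C = I·|Z_C| = 3.05 × 23.4 = 71.3 V

71.3 V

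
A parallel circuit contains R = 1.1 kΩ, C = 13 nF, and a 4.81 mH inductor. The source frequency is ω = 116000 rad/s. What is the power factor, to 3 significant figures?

0.954

X_L = ωL = 558 Ω
X_C = 1/(ωC) = 663 Ω
Parallel: admittances add. Y = 1/R + 1/(jωL) + jωC
Y = (0.000909 − j0.000284) S
|Y| = 0.000952 S → |Z| = 1/|Y| = 1050 Ω, ∠Z = −∠Y = 17.4°
cos φ = cos(17.4°) = 0.954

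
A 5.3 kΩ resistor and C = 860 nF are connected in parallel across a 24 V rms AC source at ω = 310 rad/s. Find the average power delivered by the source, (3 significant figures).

109 mW

X_C = 1/(ωC) = 3750 Ω
Parallel: admittances add. Y = 1/R + jωC
Y = (0.000189 + j0.000267) S
|Y| = 0.000327 S → |Z| = 1/|Y| = 3060 Ω, ∠Z = −∠Y = -54.7°
I = V/|Z| = 7.84 mA
P = VI cos φ = 24 × 0.00784 × cos(-54.7°) = 109 mW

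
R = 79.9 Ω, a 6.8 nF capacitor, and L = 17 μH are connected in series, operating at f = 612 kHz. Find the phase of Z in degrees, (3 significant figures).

ω = 2πf = 3.845e+06 rad/s
X_L = ωL = 65.4 Ω
X_C = 1/(ωC) = 38.2 Ω
Net reactance X = X_L − X_C = 27.1 Ω
Z = 79.9 + j27.1 Ω
|Z| = √(79.9² + 27.1²) = 84.4 Ω
∠Z = arctan(27.1/79.9) = 18.8°

18.8°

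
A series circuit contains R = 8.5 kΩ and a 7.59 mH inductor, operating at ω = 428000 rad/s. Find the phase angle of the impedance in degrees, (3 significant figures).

X_L = ωL = 3250 Ω
Z = 8500 + j3250 Ω
|Z| = √(8500² + 3250²) = 9100 Ω
∠Z = arctan(3250/8500) = 20.9°

20.9°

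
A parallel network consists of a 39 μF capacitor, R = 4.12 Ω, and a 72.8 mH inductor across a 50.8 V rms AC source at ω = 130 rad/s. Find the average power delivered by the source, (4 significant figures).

626.4 W

X_L = ωL = 9.464 Ω
X_C = 1/(ωC) = 197.2 Ω
Parallel: admittances add. Y = 1/R + 1/(jωL) + jωC
Y = (0.2427 − j0.1006) S
|Y| = 0.2627 S → |Z| = 1/|Y| = 3.806 Ω, ∠Z = −∠Y = 22.51°
I = V/|Z| = 13.35 A
P = VI cos φ = 50.8 × 13.35 × cos(22.51°) = 626.4 W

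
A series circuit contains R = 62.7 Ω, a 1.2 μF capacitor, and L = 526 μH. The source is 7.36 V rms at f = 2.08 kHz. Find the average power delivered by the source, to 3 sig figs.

ω = 2πf = 13070 rad/s
X_L = ωL = 6.87 Ω
X_C = 1/(ωC) = 63.8 Ω
Net reactance X = X_L − X_C = -56.9 Ω
Z = 62.7 − j56.9 Ω
|Z| = √(62.7² + 56.9²) = 84.7 Ω
∠Z = arctan(-56.9/62.7) = -42.2°
I = V/|Z| = 86.9 mA
P = VI cos φ = 7.36 × 0.0869 × cos(-42.2°) = 474 mW

474 mW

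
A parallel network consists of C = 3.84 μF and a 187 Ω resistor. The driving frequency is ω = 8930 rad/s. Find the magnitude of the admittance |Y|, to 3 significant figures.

34.7 mS

X_C = 1/(ωC) = 29.2 Ω
Parallel: admittances add. Y = 1/R + jωC
Y = (0.00535 + j0.0343) S
|Y| = 0.0347 S → |Z| = 1/|Y| = 28.8 Ω, ∠Z = −∠Y = -81.1°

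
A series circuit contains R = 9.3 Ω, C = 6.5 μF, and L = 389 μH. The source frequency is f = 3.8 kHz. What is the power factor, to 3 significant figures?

0.956

ω = 2πf = 23880 rad/s
X_L = ωL = 9.29 Ω
X_C = 1/(ωC) = 6.44 Ω
Net reactance X = X_L − X_C = 2.84 Ω
Z = 9.30 + j2.84 Ω
|Z| = √(9.30² + 2.84²) = 9.73 Ω
∠Z = arctan(2.84/9.30) = 17.0°
cos φ = cos(17.0°) = 0.956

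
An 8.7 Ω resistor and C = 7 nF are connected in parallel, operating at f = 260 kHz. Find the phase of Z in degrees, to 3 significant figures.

ω = 2πf = 1.634e+06 rad/s
X_C = 1/(ωC) = 87.4 Ω
Parallel: admittances add. Y = 1/R + jωC
Y = (0.115 + j0.0114) S
|Y| = 0.116 S → |Z| = 1/|Y| = 8.66 Ω, ∠Z = −∠Y = -5.68°

-5.68°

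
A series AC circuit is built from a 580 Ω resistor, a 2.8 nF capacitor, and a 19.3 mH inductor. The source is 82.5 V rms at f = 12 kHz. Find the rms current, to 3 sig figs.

ω = 2πf = 75400 rad/s
X_L = ωL = 1460 Ω
X_C = 1/(ωC) = 4740 Ω
Net reactance X = X_L − X_C = -3280 Ω
Z = 580 − j3280 Ω
|Z| = √(580² + 3280²) = 3330 Ω
I = V/|Z| = 82.5/3330 = 24.8 mA

24.8 mA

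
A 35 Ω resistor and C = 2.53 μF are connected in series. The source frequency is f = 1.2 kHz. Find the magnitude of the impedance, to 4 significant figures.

63.03 Ω

ω = 2πf = 7540 rad/s
X_C = 1/(ωC) = 52.42 Ω
Z = 35.00 − j52.42 Ω
|Z| = √(35.00² + 52.42²) = 63.03 Ω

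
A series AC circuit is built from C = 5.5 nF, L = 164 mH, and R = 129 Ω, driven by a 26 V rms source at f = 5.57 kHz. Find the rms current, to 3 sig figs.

46.5 mA

ω = 2πf = 35000 rad/s
X_L = ωL = 5740 Ω
X_C = 1/(ωC) = 5200 Ω
Net reactance X = X_L − X_C = 544 Ω
Z = 129 + j544 Ω
|Z| = √(129² + 544²) = 559 Ω
I = V/|Z| = 26/559 = 46.5 mA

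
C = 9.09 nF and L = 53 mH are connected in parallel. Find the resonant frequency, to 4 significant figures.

ω₀ = 1/√(LC) = 1/√(0.053 × 9.09e-09) = 45560 rad/s
f₀ = ω₀/(2π) = 7.251 kHz

7.251 kHz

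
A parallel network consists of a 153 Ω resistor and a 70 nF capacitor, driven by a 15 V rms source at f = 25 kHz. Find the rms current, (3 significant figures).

192 mA

ω = 2πf = 157100 rad/s
X_C = 1/(ωC) = 90.9 Ω
Parallel: admittances add. Y = 1/R + jωC
Y = (0.00654 + j0.0110) S
|Y| = 0.0128 S → |Z| = 1/|Y| = 78.2 Ω, ∠Z = −∠Y = -59.3°
I = V/|Z| = 15/78.2 = 192 mA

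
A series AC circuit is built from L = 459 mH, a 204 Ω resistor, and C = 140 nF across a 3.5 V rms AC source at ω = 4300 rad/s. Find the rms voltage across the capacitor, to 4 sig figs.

X_L = ωL = 1974 Ω
X_C = 1/(ωC) = 1661 Ω
Net reactance X = X_L − X_C = 312.6 Ω
Z = 204.0 + j312.6 Ω
|Z| = √(204.0² + 312.6²) = 373.3 Ω
I = V/|Z| = 9.377 mA
V_C = I·|Z_C| = 0.009377 × 1661 = 15.58 V

15.58 V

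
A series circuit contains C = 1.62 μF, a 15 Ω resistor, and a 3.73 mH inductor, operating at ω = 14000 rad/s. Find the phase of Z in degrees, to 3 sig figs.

X_L = ωL = 52.2 Ω
X_C = 1/(ωC) = 44.1 Ω
Net reactance X = X_L − X_C = 8.13 Ω
Z = 15.0 + j8.13 Ω
|Z| = √(15.0² + 8.13²) = 17.1 Ω
∠Z = arctan(8.13/15.0) = 28.5°

28.5°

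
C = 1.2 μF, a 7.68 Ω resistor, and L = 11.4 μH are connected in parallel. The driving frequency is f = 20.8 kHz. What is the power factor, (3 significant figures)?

0.245

ω = 2πf = 130700 rad/s
X_L = ωL = 1.49 Ω
X_C = 1/(ωC) = 6.38 Ω
Parallel: admittances add. Y = 1/R + 1/(jωL) + jωC
Y = (0.130 − j0.514) S
|Y| = 0.531 S → |Z| = 1/|Y| = 1.88 Ω, ∠Z = −∠Y = 75.8°
cos φ = cos(75.8°) = 0.245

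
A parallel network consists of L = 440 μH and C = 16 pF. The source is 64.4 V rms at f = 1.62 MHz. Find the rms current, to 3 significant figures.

3.89 mA

ω = 2πf = 1.018e+07 rad/s
X_L = ωL = 4480 Ω
X_C = 1/(ωC) = 6140 Ω
Parallel: admittances add. Y = 1/(jωL) + jωC
Y = (0 − j6.04e-05) S
|Y| = 6.04e-05 S → |Z| = 1/|Y| = 16600 Ω, ∠Z = −∠Y = 90.0°
I = V/|Z| = 64.4/16600 = 3.89 mA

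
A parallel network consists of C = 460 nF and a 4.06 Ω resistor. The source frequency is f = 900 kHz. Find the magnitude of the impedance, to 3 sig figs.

0.383 Ω

ω = 2πf = 5.655e+06 rad/s
X_C = 1/(ωC) = 0.384 Ω
Parallel: admittances add. Y = 1/R + jωC
Y = (0.246 + j2.60) S
|Y| = 2.61 S → |Z| = 1/|Y| = 0.383 Ω, ∠Z = −∠Y = -84.6°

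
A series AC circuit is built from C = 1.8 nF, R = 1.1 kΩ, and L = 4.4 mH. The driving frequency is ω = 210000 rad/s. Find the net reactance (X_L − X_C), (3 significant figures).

X_L = ωL = 924 Ω
X_C = 1/(ωC) = 2650 Ω
X = 924 − 2650 = -1720 Ω

-1720 Ω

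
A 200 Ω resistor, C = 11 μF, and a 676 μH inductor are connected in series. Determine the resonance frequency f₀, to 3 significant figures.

ω₀ = 1/√(LC) = 1/√(0.000676 × 1.1e-05) = 11600 rad/s
f₀ = ω₀/(2π) = 1.85 kHz

1.85 kHz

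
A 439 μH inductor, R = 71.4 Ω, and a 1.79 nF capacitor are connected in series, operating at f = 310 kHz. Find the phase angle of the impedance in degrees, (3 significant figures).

ω = 2πf = 1.948e+06 rad/s
X_L = ωL = 855 Ω
X_C = 1/(ωC) = 287 Ω
Net reactance X = X_L − X_C = 568 Ω
Z = 71.4 + j568 Ω
|Z| = √(71.4² + 568²) = 573 Ω
∠Z = arctan(568/71.4) = 82.8°

82.8°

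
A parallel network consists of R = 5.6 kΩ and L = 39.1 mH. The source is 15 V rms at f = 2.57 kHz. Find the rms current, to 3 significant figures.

23.9 mA

ω = 2πf = 16150 rad/s
X_L = ωL = 631 Ω
Parallel: admittances add. Y = 1/R + 1/(jωL)
Y = (0.000179 − j0.00158) S
|Y| = 0.00159 S → |Z| = 1/|Y| = 627 Ω, ∠Z = −∠Y = 83.6°
I = V/|Z| = 15/627 = 23.9 mA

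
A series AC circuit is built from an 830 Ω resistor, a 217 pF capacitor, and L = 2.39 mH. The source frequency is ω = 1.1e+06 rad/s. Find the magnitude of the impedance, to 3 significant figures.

X_L = ωL = 2630 Ω
X_C = 1/(ωC) = 4190 Ω
Net reactance X = X_L − X_C = -1560 Ω
Z = 830 − j1560 Ω
|Z| = √(830² + 1560²) = 1770 Ω

1770 Ω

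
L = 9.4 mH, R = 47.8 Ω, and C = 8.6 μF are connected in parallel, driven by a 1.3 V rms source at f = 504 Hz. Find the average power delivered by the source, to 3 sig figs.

ω = 2πf = 3167 rad/s
X_L = ωL = 29.8 Ω
X_C = 1/(ωC) = 36.7 Ω
Parallel: admittances add. Y = 1/R + 1/(jωL) + jωC
Y = (0.0209 − j0.00636) S
|Y| = 0.0219 S → |Z| = 1/|Y| = 45.7 Ω, ∠Z = −∠Y = 16.9°
I = V/|Z| = 28.4 mA
P = VI cos φ = 1.3 × 0.0284 × cos(16.9°) = 35.4 mW

35.4 mW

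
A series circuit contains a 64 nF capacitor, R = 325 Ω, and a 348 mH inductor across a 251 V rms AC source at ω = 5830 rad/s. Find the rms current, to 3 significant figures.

X_L = ωL = 2030 Ω
X_C = 1/(ωC) = 2680 Ω
Net reactance X = X_L − X_C = -651 Ω
Z = 325 − j651 Ω
|Z| = √(325² + 651²) = 728 Ω
I = V/|Z| = 251/728 = 345 mA

345 mA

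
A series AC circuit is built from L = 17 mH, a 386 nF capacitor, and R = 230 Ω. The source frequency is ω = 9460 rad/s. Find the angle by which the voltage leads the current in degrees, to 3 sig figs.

-26.2°

X_L = ωL = 161 Ω
X_C = 1/(ωC) = 274 Ω
Net reactance X = X_L − X_C = -113 Ω
Z = 230 − j113 Ω
|Z| = √(230² + 113²) = 256 Ω
∠Z = arctan(-113/230) = -26.2°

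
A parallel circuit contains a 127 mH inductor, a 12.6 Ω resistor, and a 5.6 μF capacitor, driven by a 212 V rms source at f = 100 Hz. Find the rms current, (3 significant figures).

16.9 A

ω = 2πf = 628.3 rad/s
X_L = ωL = 79.8 Ω
X_C = 1/(ωC) = 284 Ω
Parallel: admittances add. Y = 1/R + 1/(jωL) + jωC
Y = (0.0794 − j0.00901) S
|Y| = 0.0799 S → |Z| = 1/|Y| = 12.5 Ω, ∠Z = −∠Y = 6.48°
I = V/|Z| = 212/12.5 = 16.9 A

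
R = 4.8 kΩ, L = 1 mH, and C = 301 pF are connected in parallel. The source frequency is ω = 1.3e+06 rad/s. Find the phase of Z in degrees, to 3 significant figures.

X_L = ωL = 1300 Ω
X_C = 1/(ωC) = 2560 Ω
Parallel: admittances add. Y = 1/R + 1/(jωL) + jωC
Y = (0.000208 − j0.000378) S
|Y| = 0.000432 S → |Z| = 1/|Y| = 2320 Ω, ∠Z = −∠Y = 61.1°

61.1°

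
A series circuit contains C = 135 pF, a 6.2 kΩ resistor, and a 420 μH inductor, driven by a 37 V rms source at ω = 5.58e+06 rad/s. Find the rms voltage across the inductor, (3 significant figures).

X_L = ωL = 2340 Ω
X_C = 1/(ωC) = 1330 Ω
Net reactance X = X_L − X_C = 1020 Ω
Z = 6200 + j1020 Ω
|Z| = √(6200² + 1020²) = 6280 Ω
I = V/|Z| = 5.89 mA
V_L = I·|Z_L| = 0.00589 × 2340 = 13.8 V

13.8 V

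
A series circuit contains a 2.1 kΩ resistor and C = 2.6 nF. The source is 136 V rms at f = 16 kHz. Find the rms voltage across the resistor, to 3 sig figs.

ω = 2πf = 100500 rad/s
X_C = 1/(ωC) = 3830 Ω
Z = 2100 − j3830 Ω
|Z| = √(2100² + 3830²) = 4360 Ω
I = V/|Z| = 31.2 mA
V_R = I·|Z_R| = 0.0312 × 2100 = 65.4 V

65.4 V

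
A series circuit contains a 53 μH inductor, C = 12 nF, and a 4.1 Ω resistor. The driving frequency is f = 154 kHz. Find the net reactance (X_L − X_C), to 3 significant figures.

-34.8 Ω

ω = 2πf = 967600 rad/s
X_L = ωL = 51.3 Ω
X_C = 1/(ωC) = 86.1 Ω
X = 51.3 − 86.1 = -34.8 Ω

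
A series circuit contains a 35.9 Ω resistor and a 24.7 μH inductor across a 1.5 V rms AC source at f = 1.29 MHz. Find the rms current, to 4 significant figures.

7.375 mA

ω = 2πf = 8.105e+06 rad/s
X_L = ωL = 200.2 Ω
Z = 35.90 + j200.2 Ω
|Z| = √(35.90² + 200.2²) = 203.4 Ω
I = V/|Z| = 1.5/203.4 = 7.375 mA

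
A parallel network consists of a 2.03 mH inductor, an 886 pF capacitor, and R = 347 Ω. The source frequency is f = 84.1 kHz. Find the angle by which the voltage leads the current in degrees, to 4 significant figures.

9.148°

ω = 2πf = 528400 rad/s
X_L = ωL = 1073 Ω
X_C = 1/(ωC) = 2136 Ω
Parallel: admittances add. Y = 1/R + 1/(jωL) + jωC
Y = (0.002882 − j0.0004641) S
|Y| = 0.002919 S → |Z| = 1/|Y| = 342.6 Ω, ∠Z = −∠Y = 9.148°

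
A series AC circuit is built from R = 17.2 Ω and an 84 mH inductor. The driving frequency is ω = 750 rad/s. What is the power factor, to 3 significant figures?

0.263

X_L = ωL = 63.0 Ω
Z = 17.2 + j63.0 Ω
|Z| = √(17.2² + 63.0²) = 65.3 Ω
∠Z = arctan(63.0/17.2) = 74.7°
cos φ = cos(74.7°) = 0.263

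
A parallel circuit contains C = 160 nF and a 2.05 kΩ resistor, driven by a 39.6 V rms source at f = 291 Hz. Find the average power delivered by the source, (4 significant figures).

765.0 mW

ω = 2πf = 1828 rad/s
X_C = 1/(ωC) = 3418 Ω
Parallel: admittances add. Y = 1/R + jωC
Y = (0.0004878 + j0.0002925) S
|Y| = 0.0005688 S → |Z| = 1/|Y| = 1758 Ω, ∠Z = −∠Y = -30.95°
I = V/|Z| = 22.52 mA
P = VI cos φ = 39.6 × 0.02252 × cos(-30.95°) = 765.0 mW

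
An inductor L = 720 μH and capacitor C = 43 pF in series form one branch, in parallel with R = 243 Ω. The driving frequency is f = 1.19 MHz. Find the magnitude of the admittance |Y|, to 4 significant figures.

ω = 2πf = 7.477e+06 rad/s
X_L = ωL = 5383 Ω
X_C = 1/(ωC) = 3110 Ω
Branch 1: Z₁ = R = 243.0 Ω
Branch 2 (series LC): Z₂ = j(X_L − X_C) = j2273 Ω
Parallel: Z = Z₁Z₂/(Z₁+Z₂), |Z| = 241.6 Ω, ∠Z = 6.102°
|Y| = 1/|Z| = 4.139 mS

4.139 mS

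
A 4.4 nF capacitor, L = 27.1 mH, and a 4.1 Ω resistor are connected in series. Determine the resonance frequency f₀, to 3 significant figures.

14.6 kHz

ω₀ = 1/√(LC) = 1/√(0.0271 × 4.4e-09) = 91580 rad/s
f₀ = ω₀/(2π) = 14.6 kHz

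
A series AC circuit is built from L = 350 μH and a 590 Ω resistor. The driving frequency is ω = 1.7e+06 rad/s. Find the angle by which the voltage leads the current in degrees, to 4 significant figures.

45.24°

X_L = ωL = 595.0 Ω
Z = 590.0 + j595.0 Ω
|Z| = √(590.0² + 595.0²) = 837.9 Ω
∠Z = arctan(595.0/590.0) = 45.24°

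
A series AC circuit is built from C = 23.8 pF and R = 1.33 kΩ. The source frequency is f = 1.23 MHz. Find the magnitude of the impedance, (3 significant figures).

5600 Ω

ω = 2πf = 7.728e+06 rad/s
X_C = 1/(ωC) = 5440 Ω
Z = 1330 − j5440 Ω
|Z| = √(1330² + 5440²) = 5600 Ω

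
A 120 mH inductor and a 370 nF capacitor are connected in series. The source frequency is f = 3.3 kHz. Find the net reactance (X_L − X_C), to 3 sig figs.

2360 Ω

ω = 2πf = 20730 rad/s
X_L = ωL = 2490 Ω
X_C = 1/(ωC) = 130 Ω
X = 2490 − 130 = 2360 Ω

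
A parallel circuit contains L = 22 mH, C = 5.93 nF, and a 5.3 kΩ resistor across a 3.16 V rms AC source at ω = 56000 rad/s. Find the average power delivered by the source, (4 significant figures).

1.884 mW

X_L = ωL = 1232 Ω
X_C = 1/(ωC) = 3011 Ω
Parallel: admittances add. Y = 1/R + 1/(jωL) + jωC
Y = (0.0001887 − j0.0004796) S
|Y| = 0.0005154 S → |Z| = 1/|Y| = 1940 Ω, ∠Z = −∠Y = 68.53°
I = V/|Z| = 1.629 mA
P = VI cos φ = 3.16 × 0.001629 × cos(68.53°) = 1.884 mW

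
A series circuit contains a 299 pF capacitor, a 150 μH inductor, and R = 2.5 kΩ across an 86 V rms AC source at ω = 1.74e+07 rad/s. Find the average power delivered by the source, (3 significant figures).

X_L = ωL = 2610 Ω
X_C = 1/(ωC) = 192 Ω
Net reactance X = X_L − X_C = 2420 Ω
Z = 2500 + j2420 Ω
|Z| = √(2500² + 2420²) = 3480 Ω
∠Z = arctan(2420/2500) = 44.0°
I = V/|Z| = 24.7 mA
P = VI cos φ = 86 × 0.0247 × cos(44.0°) = 1.53 W

1.53 W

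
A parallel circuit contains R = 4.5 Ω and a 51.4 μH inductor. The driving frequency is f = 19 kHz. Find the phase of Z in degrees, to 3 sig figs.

36.3°

ω = 2πf = 119400 rad/s
X_L = ωL = 6.14 Ω
Parallel: admittances add. Y = 1/R + 1/(jωL)
Y = (0.222 − j0.163) S
|Y| = 0.276 S → |Z| = 1/|Y| = 3.63 Ω, ∠Z = −∠Y = 36.3°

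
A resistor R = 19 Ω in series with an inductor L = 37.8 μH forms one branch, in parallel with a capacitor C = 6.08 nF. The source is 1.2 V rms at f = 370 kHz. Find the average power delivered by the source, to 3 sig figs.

3.38 mW

ω = 2πf = 2.325e+06 rad/s
X_L = ωL = 87.9 Ω
X_C = 1/(ωC) = 70.7 Ω
Branch 1 (R+jX_L): Z₁ = 19.0 + j87.9 Ω, |Z₁| = 89.9 Ω
Branch 2 (−jX_C): Z₂ = −j70.7 Ω
Parallel: Z = Z₁Z₂/(Z₁+Z₂), |Z| = 249 Ω, ∠Z = -54.2°
I = V/|Z| = 4.83 mA
P = VI cos φ = 1.2 × 0.00483 × cos(-54.2°) = 3.38 mW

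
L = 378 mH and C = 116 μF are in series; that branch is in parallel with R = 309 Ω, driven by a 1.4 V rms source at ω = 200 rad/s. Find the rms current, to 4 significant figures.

X_L = ωL = 75.60 Ω
X_C = 1/(ωC) = 43.10 Ω
Branch 1: Z₁ = R = 309.0 Ω
Branch 2 (series LC): Z₂ = j(X_L − X_C) = j32.50 Ω
Parallel: Z = Z₁Z₂/(Z₁+Z₂), |Z| = 32.32 Ω, ∠Z = 84.00°
I = V/|Z| = 1.4/32.32 = 43.32 mA

43.32 mA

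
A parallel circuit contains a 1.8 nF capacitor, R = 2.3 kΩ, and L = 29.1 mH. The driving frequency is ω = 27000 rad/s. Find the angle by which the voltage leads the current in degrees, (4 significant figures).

70.45°

X_L = ωL = 785.7 Ω
X_C = 1/(ωC) = 20580 Ω
Parallel: admittances add. Y = 1/R + 1/(jωL) + jωC
Y = (0.0004348 − j0.001224) S
|Y| = 0.001299 S → |Z| = 1/|Y| = 769.8 Ω, ∠Z = −∠Y = 70.45°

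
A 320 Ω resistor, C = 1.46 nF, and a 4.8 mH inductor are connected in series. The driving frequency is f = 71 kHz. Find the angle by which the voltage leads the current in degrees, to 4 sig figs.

62.16°

ω = 2πf = 446100 rad/s
X_L = ωL = 2141 Ω
X_C = 1/(ωC) = 1535 Ω
Net reactance X = X_L − X_C = 606.0 Ω
Z = 320.0 + j606.0 Ω
|Z| = √(320.0² + 606.0²) = 685.3 Ω
∠Z = arctan(606.0/320.0) = 62.16°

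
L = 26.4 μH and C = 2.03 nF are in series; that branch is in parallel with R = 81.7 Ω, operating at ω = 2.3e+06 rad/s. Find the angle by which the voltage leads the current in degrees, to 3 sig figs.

-28.0°

X_L = ωL = 60.7 Ω
X_C = 1/(ωC) = 214 Ω
Branch 1: Z₁ = R = 81.7 Ω
Branch 2 (series LC): Z₂ = j(X_L − X_C) = −j153 Ω
Parallel: Z = Z₁Z₂/(Z₁+Z₂), |Z| = 72.1 Ω, ∠Z = -28.0°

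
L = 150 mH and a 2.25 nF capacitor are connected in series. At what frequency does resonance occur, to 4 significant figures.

8.663 kHz

ω₀ = 1/√(LC) = 1/√(0.15 × 2.25e-09) = 54430 rad/s
f₀ = ω₀/(2π) = 8.663 kHz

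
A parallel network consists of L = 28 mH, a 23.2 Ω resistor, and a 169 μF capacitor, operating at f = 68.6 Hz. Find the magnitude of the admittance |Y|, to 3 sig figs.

44.3 mS

ω = 2πf = 431.0 rad/s
X_L = ωL = 12.1 Ω
X_C = 1/(ωC) = 13.7 Ω
Parallel: admittances add. Y = 1/R + 1/(jωL) + jωC
Y = (0.0431 − j0.0100) S
|Y| = 0.0443 S → |Z| = 1/|Y| = 22.6 Ω, ∠Z = −∠Y = 13.1°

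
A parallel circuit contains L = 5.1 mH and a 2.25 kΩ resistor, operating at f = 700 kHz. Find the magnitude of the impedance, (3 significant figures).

2240 Ω

ω = 2πf = 4.398e+06 rad/s
X_L = ωL = 22400 Ω
Parallel: admittances add. Y = 1/R + 1/(jωL)
Y = (0.000444 − j4.46e-05) S
|Y| = 0.000447 S → |Z| = 1/|Y| = 2240 Ω, ∠Z = −∠Y = 5.73°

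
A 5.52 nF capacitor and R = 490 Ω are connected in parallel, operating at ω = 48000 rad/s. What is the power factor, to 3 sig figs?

X_C = 1/(ωC) = 3770 Ω
Parallel: admittances add. Y = 1/R + jωC
Y = (0.00204 + j0.000265) S
|Y| = 0.00206 S → |Z| = 1/|Y| = 486 Ω, ∠Z = −∠Y = -7.40°
cos φ = cos(-7.40°) = 0.992

0.992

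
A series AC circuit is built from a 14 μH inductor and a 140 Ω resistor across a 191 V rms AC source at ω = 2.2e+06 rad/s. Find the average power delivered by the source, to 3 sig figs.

249 W

X_L = ωL = 30.8 Ω
Z = 140 + j30.8 Ω
|Z| = √(140² + 30.8²) = 143 Ω
∠Z = arctan(30.8/140) = 12.4°
I = V/|Z| = 1.33 A
P = VI cos φ = 191 × 1.33 × cos(12.4°) = 249 W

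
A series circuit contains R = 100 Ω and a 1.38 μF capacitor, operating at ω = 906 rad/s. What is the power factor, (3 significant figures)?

0.124

X_C = 1/(ωC) = 800 Ω
Z = 100 − j800 Ω
|Z| = √(100² + 800²) = 806 Ω
∠Z = arctan(-800/100) = -82.9°
cos φ = cos(-82.9°) = 0.124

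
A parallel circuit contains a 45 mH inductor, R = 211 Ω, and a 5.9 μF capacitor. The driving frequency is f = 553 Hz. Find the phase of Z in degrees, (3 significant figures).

-71.4°

ω = 2πf = 3475 rad/s
X_L = ωL = 156 Ω
X_C = 1/(ωC) = 48.8 Ω
Parallel: admittances add. Y = 1/R + 1/(jωL) + jωC
Y = (0.00474 + j0.0141) S
|Y| = 0.0149 S → |Z| = 1/|Y| = 67.2 Ω, ∠Z = −∠Y = -71.4°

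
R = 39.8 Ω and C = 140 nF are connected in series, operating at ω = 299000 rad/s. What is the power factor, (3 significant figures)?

0.857

X_C = 1/(ωC) = 23.9 Ω
Z = 39.8 − j23.9 Ω
|Z| = √(39.8² + 23.9²) = 46.4 Ω
∠Z = arctan(-23.9/39.8) = -31.0°
cos φ = cos(-31.0°) = 0.857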